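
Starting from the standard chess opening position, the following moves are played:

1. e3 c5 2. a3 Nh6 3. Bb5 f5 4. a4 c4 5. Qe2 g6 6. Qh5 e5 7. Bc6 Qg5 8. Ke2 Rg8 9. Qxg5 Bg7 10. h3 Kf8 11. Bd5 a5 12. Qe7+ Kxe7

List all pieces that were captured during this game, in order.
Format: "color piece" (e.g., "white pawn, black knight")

Tracking captures:
  Qxg5: captured black queen
  Kxe7: captured white queen

black queen, white queen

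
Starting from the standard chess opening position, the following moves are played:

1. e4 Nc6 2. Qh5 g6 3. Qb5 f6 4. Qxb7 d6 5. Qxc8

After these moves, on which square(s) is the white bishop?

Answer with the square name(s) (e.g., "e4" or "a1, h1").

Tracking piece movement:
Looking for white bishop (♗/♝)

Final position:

  a b c d e f g h
  ─────────────────
8│♜ · ♕ ♛ ♚ ♝ ♞ ♜│8
7│♟ · ♟ · ♟ · · ♟│7
6│· · ♞ ♟ · ♟ ♟ ·│6
5│· · · · · · · ·│5
4│· · · · ♙ · · ·│4
3│· · · · · · · ·│3
2│♙ ♙ ♙ ♙ · ♙ ♙ ♙│2
1│♖ ♘ ♗ · ♔ ♗ ♘ ♖│1
  ─────────────────
  a b c d e f g h


c1, f1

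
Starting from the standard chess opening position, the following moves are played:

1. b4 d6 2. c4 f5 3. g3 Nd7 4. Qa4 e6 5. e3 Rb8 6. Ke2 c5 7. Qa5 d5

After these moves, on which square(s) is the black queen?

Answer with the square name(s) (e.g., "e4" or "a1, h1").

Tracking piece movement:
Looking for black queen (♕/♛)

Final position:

  a b c d e f g h
  ─────────────────
8│· ♜ ♝ ♛ ♚ ♝ ♞ ♜│8
7│♟ ♟ · ♞ · · ♟ ♟│7
6│· · · · ♟ · · ·│6
5│♕ · ♟ ♟ · ♟ · ·│5
4│· ♙ ♙ · · · · ·│4
3│· · · · ♙ · ♙ ·│3
2│♙ · · ♙ ♔ ♙ · ♙│2
1│♖ ♘ ♗ · · ♗ ♘ ♖│1
  ─────────────────
  a b c d e f g h


d8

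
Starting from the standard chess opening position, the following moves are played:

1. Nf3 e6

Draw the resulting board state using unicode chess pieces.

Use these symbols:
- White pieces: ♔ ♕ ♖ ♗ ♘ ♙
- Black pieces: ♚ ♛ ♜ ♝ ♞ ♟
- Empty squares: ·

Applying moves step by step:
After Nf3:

♜ ♞ ♝ ♛ ♚ ♝ ♞ ♜
♟ ♟ ♟ ♟ ♟ ♟ ♟ ♟
· · · · · · · ·
· · · · · · · ·
· · · · · · · ·
· · · · · ♘ · ·
♙ ♙ ♙ ♙ ♙ ♙ ♙ ♙
♖ ♘ ♗ ♕ ♔ ♗ · ♖


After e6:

♜ ♞ ♝ ♛ ♚ ♝ ♞ ♜
♟ ♟ ♟ ♟ · ♟ ♟ ♟
· · · · ♟ · · ·
· · · · · · · ·
· · · · · · · ·
· · · · · ♘ · ·
♙ ♙ ♙ ♙ ♙ ♙ ♙ ♙
♖ ♘ ♗ ♕ ♔ ♗ · ♖



  a b c d e f g h
  ─────────────────
8│♜ ♞ ♝ ♛ ♚ ♝ ♞ ♜│8
7│♟ ♟ ♟ ♟ · ♟ ♟ ♟│7
6│· · · · ♟ · · ·│6
5│· · · · · · · ·│5
4│· · · · · · · ·│4
3│· · · · · ♘ · ·│3
2│♙ ♙ ♙ ♙ ♙ ♙ ♙ ♙│2
1│♖ ♘ ♗ ♕ ♔ ♗ · ♖│1
  ─────────────────
  a b c d e f g h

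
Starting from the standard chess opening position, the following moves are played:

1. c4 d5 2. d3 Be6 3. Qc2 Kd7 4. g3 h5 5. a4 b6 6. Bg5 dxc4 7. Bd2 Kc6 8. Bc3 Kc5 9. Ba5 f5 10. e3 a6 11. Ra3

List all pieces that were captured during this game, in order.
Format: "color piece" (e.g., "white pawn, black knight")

Tracking captures:
  dxc4: captured white pawn

white pawn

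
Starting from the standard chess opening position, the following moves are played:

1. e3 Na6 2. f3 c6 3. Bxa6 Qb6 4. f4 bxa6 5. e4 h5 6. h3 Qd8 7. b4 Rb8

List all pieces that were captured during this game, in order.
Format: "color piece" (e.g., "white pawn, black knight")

Tracking captures:
  Bxa6: captured black knight
  bxa6: captured white bishop

black knight, white bishop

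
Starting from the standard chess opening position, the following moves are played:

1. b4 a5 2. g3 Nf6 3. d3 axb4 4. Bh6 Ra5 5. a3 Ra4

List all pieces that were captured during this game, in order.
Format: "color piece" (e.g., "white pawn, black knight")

Tracking captures:
  axb4: captured white pawn

white pawn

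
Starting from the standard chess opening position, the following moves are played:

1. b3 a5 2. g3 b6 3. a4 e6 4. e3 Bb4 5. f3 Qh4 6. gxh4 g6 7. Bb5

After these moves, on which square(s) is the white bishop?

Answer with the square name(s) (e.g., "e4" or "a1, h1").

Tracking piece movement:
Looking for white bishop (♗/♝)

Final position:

  a b c d e f g h
  ─────────────────
8│♜ ♞ ♝ · ♚ · ♞ ♜│8
7│· · ♟ ♟ · ♟ · ♟│7
6│· ♟ · · ♟ · ♟ ·│6
5│♟ ♗ · · · · · ·│5
4│♙ ♝ · · · · · ♙│4
3│· ♙ · · ♙ ♙ · ·│3
2│· · ♙ ♙ · · · ♙│2
1│♖ ♘ ♗ ♕ ♔ · ♘ ♖│1
  ─────────────────
  a b c d e f g h


b5, c1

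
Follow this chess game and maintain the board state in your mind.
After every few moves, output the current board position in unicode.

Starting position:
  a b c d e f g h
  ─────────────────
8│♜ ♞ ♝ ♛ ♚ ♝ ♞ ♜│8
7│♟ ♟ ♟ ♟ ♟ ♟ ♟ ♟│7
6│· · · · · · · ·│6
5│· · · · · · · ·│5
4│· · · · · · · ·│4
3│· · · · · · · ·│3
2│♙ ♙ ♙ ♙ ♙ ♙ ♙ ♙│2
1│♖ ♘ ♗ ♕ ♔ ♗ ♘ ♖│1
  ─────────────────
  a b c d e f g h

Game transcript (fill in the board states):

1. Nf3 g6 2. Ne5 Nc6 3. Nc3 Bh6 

  a b c d e f g h
  ─────────────────
8│♜ · ♝ ♛ ♚ · ♞ ♜│8
7│♟ ♟ ♟ ♟ ♟ ♟ · ♟│7
6│· · ♞ · · · ♟ ♝│6
5│· · · · ♘ · · ·│5
4│· · · · · · · ·│4
3│· · ♘ · · · · ·│3
2│♙ ♙ ♙ ♙ ♙ ♙ ♙ ♙│2
1│♖ · ♗ ♕ ♔ ♗ · ♖│1
  ─────────────────
  a b c d e f g h

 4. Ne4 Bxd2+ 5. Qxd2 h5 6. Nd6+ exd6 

  a b c d e f g h
  ─────────────────
8│♜ · ♝ ♛ ♚ · ♞ ♜│8
7│♟ ♟ ♟ ♟ · ♟ · ·│7
6│· · ♞ ♟ · · ♟ ·│6
5│· · · · ♘ · · ♟│5
4│· · · · · · · ·│4
3│· · · · · · · ·│3
2│♙ ♙ ♙ ♕ ♙ ♙ ♙ ♙│2
1│♖ · ♗ · ♔ ♗ · ♖│1
  ─────────────────
  a b c d e f g h

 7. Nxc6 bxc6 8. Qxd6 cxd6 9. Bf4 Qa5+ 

  a b c d e f g h
  ─────────────────
8│♜ · ♝ · ♚ · ♞ ♜│8
7│♟ · · ♟ · ♟ · ·│7
6│· · ♟ ♟ · · ♟ ·│6
5│♛ · · · · · · ♟│5
4│· · · · · ♗ · ·│4
3│· · · · · · · ·│3
2│♙ ♙ ♙ · ♙ ♙ ♙ ♙│2
1│♖ · · · ♔ ♗ · ♖│1
  ─────────────────
  a b c d e f g h

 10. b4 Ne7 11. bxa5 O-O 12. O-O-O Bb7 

  a b c d e f g h
  ─────────────────
8│♜ · · · · ♜ ♚ ·│8
7│♟ ♝ · ♟ ♞ ♟ · ·│7
6│· · ♟ ♟ · · ♟ ·│6
5│♙ · · · · · · ♟│5
4│· · · · · ♗ · ·│4
3│· · · · · · · ·│3
2│♙ · ♙ · ♙ ♙ ♙ ♙│2
1│· · ♔ ♖ · ♗ · ♖│1
  ─────────────────
  a b c d e f g h

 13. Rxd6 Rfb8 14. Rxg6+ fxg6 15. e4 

  a b c d e f g h
  ─────────────────
8│♜ ♜ · · · · ♚ ·│8
7│♟ ♝ · ♟ ♞ · · ·│7
6│· · ♟ · · · ♟ ·│6
5│♙ · · · · · · ♟│5
4│· · · · ♙ ♗ · ·│4
3│· · · · · · · ·│3
2│♙ · ♙ · · ♙ ♙ ♙│2
1│· · ♔ · · ♗ · ♖│1
  ─────────────────
  a b c d e f g h


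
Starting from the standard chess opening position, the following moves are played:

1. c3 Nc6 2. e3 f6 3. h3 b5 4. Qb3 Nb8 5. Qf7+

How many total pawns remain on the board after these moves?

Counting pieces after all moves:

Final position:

  a b c d e f g h
  ─────────────────
8│♜ ♞ ♝ ♛ ♚ ♝ ♞ ♜│8
7│♟ · ♟ ♟ ♟ ♕ ♟ ♟│7
6│· · · · · ♟ · ·│6
5│· ♟ · · · · · ·│5
4│· · · · · · · ·│4
3│· · ♙ · ♙ · · ♙│3
2│♙ ♙ · ♙ · ♙ ♙ ·│2
1│♖ ♘ ♗ · ♔ ♗ ♘ ♖│1
  ─────────────────
  a b c d e f g h


16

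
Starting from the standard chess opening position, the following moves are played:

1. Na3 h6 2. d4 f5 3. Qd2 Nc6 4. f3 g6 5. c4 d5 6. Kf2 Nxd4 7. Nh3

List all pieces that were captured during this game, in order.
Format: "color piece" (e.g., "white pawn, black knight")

Tracking captures:
  Nxd4: captured white pawn

white pawn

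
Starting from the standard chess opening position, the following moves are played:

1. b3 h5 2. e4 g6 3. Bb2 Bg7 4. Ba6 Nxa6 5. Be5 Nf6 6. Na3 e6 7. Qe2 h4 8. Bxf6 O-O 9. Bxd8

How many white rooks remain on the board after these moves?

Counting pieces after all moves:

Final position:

  a b c d e f g h
  ─────────────────
8│♜ · ♝ ♗ · ♜ ♚ ·│8
7│♟ ♟ ♟ ♟ · ♟ ♝ ·│7
6│♞ · · · ♟ · ♟ ·│6
5│· · · · · · · ·│5
4│· · · · ♙ · · ♟│4
3│♘ ♙ · · · · · ·│3
2│♙ · ♙ ♙ ♕ ♙ ♙ ♙│2
1│♖ · · · ♔ · ♘ ♖│1
  ─────────────────
  a b c d e f g h


2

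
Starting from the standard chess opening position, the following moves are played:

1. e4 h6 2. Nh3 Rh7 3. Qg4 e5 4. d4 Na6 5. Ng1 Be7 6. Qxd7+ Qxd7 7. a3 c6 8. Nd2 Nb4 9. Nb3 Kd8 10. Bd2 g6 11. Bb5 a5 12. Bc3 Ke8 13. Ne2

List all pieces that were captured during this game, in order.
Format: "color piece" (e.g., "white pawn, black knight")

Tracking captures:
  Qxd7+: captured black pawn
  Qxd7: captured white queen

black pawn, white queen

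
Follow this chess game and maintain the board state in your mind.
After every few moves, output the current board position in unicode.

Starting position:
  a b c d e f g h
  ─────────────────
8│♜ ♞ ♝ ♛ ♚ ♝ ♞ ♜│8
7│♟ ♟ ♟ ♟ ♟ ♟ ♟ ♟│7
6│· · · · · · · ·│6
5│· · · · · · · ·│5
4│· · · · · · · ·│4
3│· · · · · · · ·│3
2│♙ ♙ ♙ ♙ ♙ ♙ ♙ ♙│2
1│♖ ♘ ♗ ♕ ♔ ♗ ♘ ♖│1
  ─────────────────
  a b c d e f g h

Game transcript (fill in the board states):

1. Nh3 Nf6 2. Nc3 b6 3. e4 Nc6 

  a b c d e f g h
  ─────────────────
8│♜ · ♝ ♛ ♚ ♝ · ♜│8
7│♟ · ♟ ♟ ♟ ♟ ♟ ♟│7
6│· ♟ ♞ · · ♞ · ·│6
5│· · · · · · · ·│5
4│· · · · ♙ · · ·│4
3│· · ♘ · · · · ♘│3
2│♙ ♙ ♙ ♙ · ♙ ♙ ♙│2
1│♖ · ♗ ♕ ♔ ♗ · ♖│1
  ─────────────────
  a b c d e f g h

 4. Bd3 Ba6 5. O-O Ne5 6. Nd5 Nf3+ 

  a b c d e f g h
  ─────────────────
8│♜ · · ♛ ♚ ♝ · ♜│8
7│♟ · ♟ ♟ ♟ ♟ ♟ ♟│7
6│♝ ♟ · · · ♞ · ·│6
5│· · · ♘ · · · ·│5
4│· · · · ♙ · · ·│4
3│· · · ♗ · ♞ · ♘│3
2│♙ ♙ ♙ ♙ · ♙ ♙ ♙│2
1│♖ · ♗ ♕ · ♖ ♔ ·│1
  ─────────────────
  a b c d e f g h

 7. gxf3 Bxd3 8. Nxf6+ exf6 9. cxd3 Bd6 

  a b c d e f g h
  ─────────────────
8│♜ · · ♛ ♚ · · ♜│8
7│♟ · ♟ ♟ · ♟ ♟ ♟│7
6│· ♟ · ♝ · ♟ · ·│6
5│· · · · · · · ·│5
4│· · · · ♙ · · ·│4
3│· · · ♙ · ♙ · ♘│3
2│♙ ♙ · ♙ · ♙ · ♙│2
1│♖ · ♗ ♕ · ♖ ♔ ·│1
  ─────────────────
  a b c d e f g h

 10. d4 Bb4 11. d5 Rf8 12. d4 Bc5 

  a b c d e f g h
  ─────────────────
8│♜ · · ♛ ♚ ♜ · ·│8
7│♟ · ♟ ♟ · ♟ ♟ ♟│7
6│· ♟ · · · ♟ · ·│6
5│· · ♝ ♙ · · · ·│5
4│· · · ♙ ♙ · · ·│4
3│· · · · · ♙ · ♘│3
2│♙ ♙ · · · ♙ · ♙│2
1│♖ · ♗ ♕ · ♖ ♔ ·│1
  ─────────────────
  a b c d e f g h

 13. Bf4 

  a b c d e f g h
  ─────────────────
8│♜ · · ♛ ♚ ♜ · ·│8
7│♟ · ♟ ♟ · ♟ ♟ ♟│7
6│· ♟ · · · ♟ · ·│6
5│· · ♝ ♙ · · · ·│5
4│· · · ♙ ♙ ♗ · ·│4
3│· · · · · ♙ · ♘│3
2│♙ ♙ · · · ♙ · ♙│2
1│♖ · · ♕ · ♖ ♔ ·│1
  ─────────────────
  a b c d e f g h


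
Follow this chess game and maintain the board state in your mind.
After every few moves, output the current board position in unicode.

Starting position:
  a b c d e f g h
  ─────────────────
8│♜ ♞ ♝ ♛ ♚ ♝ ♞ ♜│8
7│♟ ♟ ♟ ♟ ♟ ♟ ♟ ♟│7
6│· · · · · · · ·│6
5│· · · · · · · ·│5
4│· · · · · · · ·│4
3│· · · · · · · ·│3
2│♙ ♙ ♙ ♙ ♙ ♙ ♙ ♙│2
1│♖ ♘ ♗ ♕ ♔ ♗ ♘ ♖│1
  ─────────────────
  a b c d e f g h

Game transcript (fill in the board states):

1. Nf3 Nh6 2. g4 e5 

  a b c d e f g h
  ─────────────────
8│♜ ♞ ♝ ♛ ♚ ♝ · ♜│8
7│♟ ♟ ♟ ♟ · ♟ ♟ ♟│7
6│· · · · · · · ♞│6
5│· · · · ♟ · · ·│5
4│· · · · · · ♙ ·│4
3│· · · · · ♘ · ·│3
2│♙ ♙ ♙ ♙ ♙ ♙ · ♙│2
1│♖ ♘ ♗ ♕ ♔ ♗ · ♖│1
  ─────────────────
  a b c d e f g h

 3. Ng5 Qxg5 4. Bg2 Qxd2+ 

  a b c d e f g h
  ─────────────────
8│♜ ♞ ♝ · ♚ ♝ · ♜│8
7│♟ ♟ ♟ ♟ · ♟ ♟ ♟│7
6│· · · · · · · ♞│6
5│· · · · ♟ · · ·│5
4│· · · · · · ♙ ·│4
3│· · · · · · · ·│3
2│♙ ♙ ♙ ♛ ♙ ♙ ♗ ♙│2
1│♖ ♘ ♗ ♕ ♔ · · ♖│1
  ─────────────────
  a b c d e f g h

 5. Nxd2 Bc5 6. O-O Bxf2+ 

  a b c d e f g h
  ─────────────────
8│♜ ♞ ♝ · ♚ · · ♜│8
7│♟ ♟ ♟ ♟ · ♟ ♟ ♟│7
6│· · · · · · · ♞│6
5│· · · · ♟ · · ·│5
4│· · · · · · ♙ ·│4
3│· · · · · · · ·│3
2│♙ ♙ ♙ ♘ ♙ ♝ ♗ ♙│2
1│♖ · ♗ ♕ · ♖ ♔ ·│1
  ─────────────────
  a b c d e f g h

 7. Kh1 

  a b c d e f g h
  ─────────────────
8│♜ ♞ ♝ · ♚ · · ♜│8
7│♟ ♟ ♟ ♟ · ♟ ♟ ♟│7
6│· · · · · · · ♞│6
5│· · · · ♟ · · ·│5
4│· · · · · · ♙ ·│4
3│· · · · · · · ·│3
2│♙ ♙ ♙ ♘ ♙ ♝ ♗ ♙│2
1│♖ · ♗ ♕ · ♖ · ♔│1
  ─────────────────
  a b c d e f g h


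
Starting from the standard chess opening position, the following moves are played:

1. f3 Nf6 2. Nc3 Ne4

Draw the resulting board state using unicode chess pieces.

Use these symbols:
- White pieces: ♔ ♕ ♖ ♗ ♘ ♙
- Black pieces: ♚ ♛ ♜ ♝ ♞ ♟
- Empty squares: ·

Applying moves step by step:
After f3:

♜ ♞ ♝ ♛ ♚ ♝ ♞ ♜
♟ ♟ ♟ ♟ ♟ ♟ ♟ ♟
· · · · · · · ·
· · · · · · · ·
· · · · · · · ·
· · · · · ♙ · ·
♙ ♙ ♙ ♙ ♙ · ♙ ♙
♖ ♘ ♗ ♕ ♔ ♗ ♘ ♖


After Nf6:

♜ ♞ ♝ ♛ ♚ ♝ · ♜
♟ ♟ ♟ ♟ ♟ ♟ ♟ ♟
· · · · · ♞ · ·
· · · · · · · ·
· · · · · · · ·
· · · · · ♙ · ·
♙ ♙ ♙ ♙ ♙ · ♙ ♙
♖ ♘ ♗ ♕ ♔ ♗ ♘ ♖


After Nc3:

♜ ♞ ♝ ♛ ♚ ♝ · ♜
♟ ♟ ♟ ♟ ♟ ♟ ♟ ♟
· · · · · ♞ · ·
· · · · · · · ·
· · · · · · · ·
· · ♘ · · ♙ · ·
♙ ♙ ♙ ♙ ♙ · ♙ ♙
♖ · ♗ ♕ ♔ ♗ ♘ ♖


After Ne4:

♜ ♞ ♝ ♛ ♚ ♝ · ♜
♟ ♟ ♟ ♟ ♟ ♟ ♟ ♟
· · · · · · · ·
· · · · · · · ·
· · · · ♞ · · ·
· · ♘ · · ♙ · ·
♙ ♙ ♙ ♙ ♙ · ♙ ♙
♖ · ♗ ♕ ♔ ♗ ♘ ♖



  a b c d e f g h
  ─────────────────
8│♜ ♞ ♝ ♛ ♚ ♝ · ♜│8
7│♟ ♟ ♟ ♟ ♟ ♟ ♟ ♟│7
6│· · · · · · · ·│6
5│· · · · · · · ·│5
4│· · · · ♞ · · ·│4
3│· · ♘ · · ♙ · ·│3
2│♙ ♙ ♙ ♙ ♙ · ♙ ♙│2
1│♖ · ♗ ♕ ♔ ♗ ♘ ♖│1
  ─────────────────
  a b c d e f g h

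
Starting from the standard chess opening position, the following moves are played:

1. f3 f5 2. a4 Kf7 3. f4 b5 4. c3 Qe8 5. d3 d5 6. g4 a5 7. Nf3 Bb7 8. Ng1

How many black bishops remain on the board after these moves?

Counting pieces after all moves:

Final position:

  a b c d e f g h
  ─────────────────
8│♜ ♞ · · ♛ ♝ ♞ ♜│8
7│· ♝ ♟ · ♟ ♚ ♟ ♟│7
6│· · · · · · · ·│6
5│♟ ♟ · ♟ · ♟ · ·│5
4│♙ · · · · ♙ ♙ ·│4
3│· · ♙ ♙ · · · ·│3
2│· ♙ · · ♙ · · ♙│2
1│♖ ♘ ♗ ♕ ♔ ♗ ♘ ♖│1
  ─────────────────
  a b c d e f g h


2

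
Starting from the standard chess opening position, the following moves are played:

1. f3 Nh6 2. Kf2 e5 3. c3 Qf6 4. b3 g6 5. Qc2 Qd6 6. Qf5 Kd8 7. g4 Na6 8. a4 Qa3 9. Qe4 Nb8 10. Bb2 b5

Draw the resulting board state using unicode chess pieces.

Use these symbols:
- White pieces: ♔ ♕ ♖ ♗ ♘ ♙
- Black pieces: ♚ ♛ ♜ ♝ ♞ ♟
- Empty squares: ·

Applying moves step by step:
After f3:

♜ ♞ ♝ ♛ ♚ ♝ ♞ ♜
♟ ♟ ♟ ♟ ♟ ♟ ♟ ♟
· · · · · · · ·
· · · · · · · ·
· · · · · · · ·
· · · · · ♙ · ·
♙ ♙ ♙ ♙ ♙ · ♙ ♙
♖ ♘ ♗ ♕ ♔ ♗ ♘ ♖


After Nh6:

♜ ♞ ♝ ♛ ♚ ♝ · ♜
♟ ♟ ♟ ♟ ♟ ♟ ♟ ♟
· · · · · · · ♞
· · · · · · · ·
· · · · · · · ·
· · · · · ♙ · ·
♙ ♙ ♙ ♙ ♙ · ♙ ♙
♖ ♘ ♗ ♕ ♔ ♗ ♘ ♖


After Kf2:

♜ ♞ ♝ ♛ ♚ ♝ · ♜
♟ ♟ ♟ ♟ ♟ ♟ ♟ ♟
· · · · · · · ♞
· · · · · · · ·
· · · · · · · ·
· · · · · ♙ · ·
♙ ♙ ♙ ♙ ♙ ♔ ♙ ♙
♖ ♘ ♗ ♕ · ♗ ♘ ♖


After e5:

♜ ♞ ♝ ♛ ♚ ♝ · ♜
♟ ♟ ♟ ♟ · ♟ ♟ ♟
· · · · · · · ♞
· · · · ♟ · · ·
· · · · · · · ·
· · · · · ♙ · ·
♙ ♙ ♙ ♙ ♙ ♔ ♙ ♙
♖ ♘ ♗ ♕ · ♗ ♘ ♖


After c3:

♜ ♞ ♝ ♛ ♚ ♝ · ♜
♟ ♟ ♟ ♟ · ♟ ♟ ♟
· · · · · · · ♞
· · · · ♟ · · ·
· · · · · · · ·
· · ♙ · · ♙ · ·
♙ ♙ · ♙ ♙ ♔ ♙ ♙
♖ ♘ ♗ ♕ · ♗ ♘ ♖


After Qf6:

♜ ♞ ♝ · ♚ ♝ · ♜
♟ ♟ ♟ ♟ · ♟ ♟ ♟
· · · · · ♛ · ♞
· · · · ♟ · · ·
· · · · · · · ·
· · ♙ · · ♙ · ·
♙ ♙ · ♙ ♙ ♔ ♙ ♙
♖ ♘ ♗ ♕ · ♗ ♘ ♖


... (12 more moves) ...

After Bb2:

♜ ♞ ♝ ♚ · ♝ · ♜
♟ ♟ ♟ ♟ · ♟ · ♟
· · · · · · ♟ ♞
· · · · ♟ · · ·
♙ · · · ♕ · ♙ ·
♛ ♙ ♙ · · ♙ · ·
· ♗ · ♙ ♙ ♔ · ♙
♖ ♘ · · · ♗ ♘ ♖


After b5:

♜ ♞ ♝ ♚ · ♝ · ♜
♟ · ♟ ♟ · ♟ · ♟
· · · · · · ♟ ♞
· ♟ · · ♟ · · ·
♙ · · · ♕ · ♙ ·
♛ ♙ ♙ · · ♙ · ·
· ♗ · ♙ ♙ ♔ · ♙
♖ ♘ · · · ♗ ♘ ♖



  a b c d e f g h
  ─────────────────
8│♜ ♞ ♝ ♚ · ♝ · ♜│8
7│♟ · ♟ ♟ · ♟ · ♟│7
6│· · · · · · ♟ ♞│6
5│· ♟ · · ♟ · · ·│5
4│♙ · · · ♕ · ♙ ·│4
3│♛ ♙ ♙ · · ♙ · ·│3
2│· ♗ · ♙ ♙ ♔ · ♙│2
1│♖ ♘ · · · ♗ ♘ ♖│1
  ─────────────────
  a b c d e f g h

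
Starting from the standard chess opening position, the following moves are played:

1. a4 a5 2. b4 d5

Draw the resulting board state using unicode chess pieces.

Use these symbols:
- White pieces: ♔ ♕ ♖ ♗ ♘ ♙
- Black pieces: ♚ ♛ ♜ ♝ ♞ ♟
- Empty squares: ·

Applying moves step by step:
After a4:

♜ ♞ ♝ ♛ ♚ ♝ ♞ ♜
♟ ♟ ♟ ♟ ♟ ♟ ♟ ♟
· · · · · · · ·
· · · · · · · ·
♙ · · · · · · ·
· · · · · · · ·
· ♙ ♙ ♙ ♙ ♙ ♙ ♙
♖ ♘ ♗ ♕ ♔ ♗ ♘ ♖


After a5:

♜ ♞ ♝ ♛ ♚ ♝ ♞ ♜
· ♟ ♟ ♟ ♟ ♟ ♟ ♟
· · · · · · · ·
♟ · · · · · · ·
♙ · · · · · · ·
· · · · · · · ·
· ♙ ♙ ♙ ♙ ♙ ♙ ♙
♖ ♘ ♗ ♕ ♔ ♗ ♘ ♖


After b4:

♜ ♞ ♝ ♛ ♚ ♝ ♞ ♜
· ♟ ♟ ♟ ♟ ♟ ♟ ♟
· · · · · · · ·
♟ · · · · · · ·
♙ ♙ · · · · · ·
· · · · · · · ·
· · ♙ ♙ ♙ ♙ ♙ ♙
♖ ♘ ♗ ♕ ♔ ♗ ♘ ♖


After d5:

♜ ♞ ♝ ♛ ♚ ♝ ♞ ♜
· ♟ ♟ · ♟ ♟ ♟ ♟
· · · · · · · ·
♟ · · ♟ · · · ·
♙ ♙ · · · · · ·
· · · · · · · ·
· · ♙ ♙ ♙ ♙ ♙ ♙
♖ ♘ ♗ ♕ ♔ ♗ ♘ ♖



  a b c d e f g h
  ─────────────────
8│♜ ♞ ♝ ♛ ♚ ♝ ♞ ♜│8
7│· ♟ ♟ · ♟ ♟ ♟ ♟│7
6│· · · · · · · ·│6
5│♟ · · ♟ · · · ·│5
4│♙ ♙ · · · · · ·│4
3│· · · · · · · ·│3
2│· · ♙ ♙ ♙ ♙ ♙ ♙│2
1│♖ ♘ ♗ ♕ ♔ ♗ ♘ ♖│1
  ─────────────────
  a b c d e f g h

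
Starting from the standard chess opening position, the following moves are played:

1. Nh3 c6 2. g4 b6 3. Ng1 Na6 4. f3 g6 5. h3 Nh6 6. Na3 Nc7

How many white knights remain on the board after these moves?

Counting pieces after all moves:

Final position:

  a b c d e f g h
  ─────────────────
8│♜ · ♝ ♛ ♚ ♝ · ♜│8
7│♟ · ♞ ♟ ♟ ♟ · ♟│7
6│· ♟ ♟ · · · ♟ ♞│6
5│· · · · · · · ·│5
4│· · · · · · ♙ ·│4
3│♘ · · · · ♙ · ♙│3
2│♙ ♙ ♙ ♙ ♙ · · ·│2
1│♖ · ♗ ♕ ♔ ♗ ♘ ♖│1
  ─────────────────
  a b c d e f g h


2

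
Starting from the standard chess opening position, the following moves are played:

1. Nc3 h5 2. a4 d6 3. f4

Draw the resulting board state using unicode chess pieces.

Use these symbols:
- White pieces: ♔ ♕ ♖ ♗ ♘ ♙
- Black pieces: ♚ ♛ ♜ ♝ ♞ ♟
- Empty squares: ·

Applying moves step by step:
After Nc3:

♜ ♞ ♝ ♛ ♚ ♝ ♞ ♜
♟ ♟ ♟ ♟ ♟ ♟ ♟ ♟
· · · · · · · ·
· · · · · · · ·
· · · · · · · ·
· · ♘ · · · · ·
♙ ♙ ♙ ♙ ♙ ♙ ♙ ♙
♖ · ♗ ♕ ♔ ♗ ♘ ♖


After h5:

♜ ♞ ♝ ♛ ♚ ♝ ♞ ♜
♟ ♟ ♟ ♟ ♟ ♟ ♟ ·
· · · · · · · ·
· · · · · · · ♟
· · · · · · · ·
· · ♘ · · · · ·
♙ ♙ ♙ ♙ ♙ ♙ ♙ ♙
♖ · ♗ ♕ ♔ ♗ ♘ ♖


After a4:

♜ ♞ ♝ ♛ ♚ ♝ ♞ ♜
♟ ♟ ♟ ♟ ♟ ♟ ♟ ·
· · · · · · · ·
· · · · · · · ♟
♙ · · · · · · ·
· · ♘ · · · · ·
· ♙ ♙ ♙ ♙ ♙ ♙ ♙
♖ · ♗ ♕ ♔ ♗ ♘ ♖


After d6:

♜ ♞ ♝ ♛ ♚ ♝ ♞ ♜
♟ ♟ ♟ · ♟ ♟ ♟ ·
· · · ♟ · · · ·
· · · · · · · ♟
♙ · · · · · · ·
· · ♘ · · · · ·
· ♙ ♙ ♙ ♙ ♙ ♙ ♙
♖ · ♗ ♕ ♔ ♗ ♘ ♖


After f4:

♜ ♞ ♝ ♛ ♚ ♝ ♞ ♜
♟ ♟ ♟ · ♟ ♟ ♟ ·
· · · ♟ · · · ·
· · · · · · · ♟
♙ · · · · ♙ · ·
· · ♘ · · · · ·
· ♙ ♙ ♙ ♙ · ♙ ♙
♖ · ♗ ♕ ♔ ♗ ♘ ♖



  a b c d e f g h
  ─────────────────
8│♜ ♞ ♝ ♛ ♚ ♝ ♞ ♜│8
7│♟ ♟ ♟ · ♟ ♟ ♟ ·│7
6│· · · ♟ · · · ·│6
5│· · · · · · · ♟│5
4│♙ · · · · ♙ · ·│4
3│· · ♘ · · · · ·│3
2│· ♙ ♙ ♙ ♙ · ♙ ♙│2
1│♖ · ♗ ♕ ♔ ♗ ♘ ♖│1
  ─────────────────
  a b c d e f g h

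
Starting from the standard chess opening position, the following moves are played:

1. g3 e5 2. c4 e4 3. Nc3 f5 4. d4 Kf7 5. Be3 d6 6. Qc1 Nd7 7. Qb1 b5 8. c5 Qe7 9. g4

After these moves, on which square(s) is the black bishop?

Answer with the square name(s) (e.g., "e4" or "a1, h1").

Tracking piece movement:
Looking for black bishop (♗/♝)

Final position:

  a b c d e f g h
  ─────────────────
8│♜ · ♝ · · ♝ ♞ ♜│8
7│♟ · ♟ ♞ ♛ ♚ ♟ ♟│7
6│· · · ♟ · · · ·│6
5│· ♟ ♙ · · ♟ · ·│5
4│· · · ♙ ♟ · ♙ ·│4
3│· · ♘ · ♗ · · ·│3
2│♙ ♙ · · ♙ ♙ · ♙│2
1│♖ ♕ · · ♔ ♗ ♘ ♖│1
  ─────────────────
  a b c d e f g h


c8, f8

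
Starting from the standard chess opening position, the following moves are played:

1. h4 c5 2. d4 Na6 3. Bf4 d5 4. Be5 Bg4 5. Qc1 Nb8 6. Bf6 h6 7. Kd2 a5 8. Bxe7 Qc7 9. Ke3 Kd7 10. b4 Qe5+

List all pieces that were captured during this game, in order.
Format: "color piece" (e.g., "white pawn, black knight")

Tracking captures:
  Bxe7: captured black pawn

black pawn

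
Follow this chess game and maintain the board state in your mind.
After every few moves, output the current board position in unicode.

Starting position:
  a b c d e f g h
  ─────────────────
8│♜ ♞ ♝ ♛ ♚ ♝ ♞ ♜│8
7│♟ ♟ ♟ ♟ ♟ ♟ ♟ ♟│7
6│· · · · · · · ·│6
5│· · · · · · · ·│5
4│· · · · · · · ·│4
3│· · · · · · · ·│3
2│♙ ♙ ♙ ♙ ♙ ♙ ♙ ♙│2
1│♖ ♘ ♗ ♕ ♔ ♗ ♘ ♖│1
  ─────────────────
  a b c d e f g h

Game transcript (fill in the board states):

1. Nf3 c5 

  a b c d e f g h
  ─────────────────
8│♜ ♞ ♝ ♛ ♚ ♝ ♞ ♜│8
7│♟ ♟ · ♟ ♟ ♟ ♟ ♟│7
6│· · · · · · · ·│6
5│· · ♟ · · · · ·│5
4│· · · · · · · ·│4
3│· · · · · ♘ · ·│3
2│♙ ♙ ♙ ♙ ♙ ♙ ♙ ♙│2
1│♖ ♘ ♗ ♕ ♔ ♗ · ♖│1
  ─────────────────
  a b c d e f g h

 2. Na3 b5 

  a b c d e f g h
  ─────────────────
8│♜ ♞ ♝ ♛ ♚ ♝ ♞ ♜│8
7│♟ · · ♟ ♟ ♟ ♟ ♟│7
6│· · · · · · · ·│6
5│· ♟ ♟ · · · · ·│5
4│· · · · · · · ·│4
3│♘ · · · · ♘ · ·│3
2│♙ ♙ ♙ ♙ ♙ ♙ ♙ ♙│2
1│♖ · ♗ ♕ ♔ ♗ · ♖│1
  ─────────────────
  a b c d e f g h

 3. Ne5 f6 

  a b c d e f g h
  ─────────────────
8│♜ ♞ ♝ ♛ ♚ ♝ ♞ ♜│8
7│♟ · · ♟ ♟ · ♟ ♟│7
6│· · · · · ♟ · ·│6
5│· ♟ ♟ · ♘ · · ·│5
4│· · · · · · · ·│4
3│♘ · · · · · · ·│3
2│♙ ♙ ♙ ♙ ♙ ♙ ♙ ♙│2
1│♖ · ♗ ♕ ♔ ♗ · ♖│1
  ─────────────────
  a b c d e f g h

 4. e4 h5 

  a b c d e f g h
  ─────────────────
8│♜ ♞ ♝ ♛ ♚ ♝ ♞ ♜│8
7│♟ · · ♟ ♟ · ♟ ·│7
6│· · · · · ♟ · ·│6
5│· ♟ ♟ · ♘ · · ♟│5
4│· · · · ♙ · · ·│4
3│♘ · · · · · · ·│3
2│♙ ♙ ♙ ♙ · ♙ ♙ ♙│2
1│♖ · ♗ ♕ ♔ ♗ · ♖│1
  ─────────────────
  a b c d e f g h



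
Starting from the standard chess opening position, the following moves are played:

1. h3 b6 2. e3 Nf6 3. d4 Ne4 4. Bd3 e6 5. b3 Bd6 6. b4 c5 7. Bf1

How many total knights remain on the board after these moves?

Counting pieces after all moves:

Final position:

  a b c d e f g h
  ─────────────────
8│♜ ♞ ♝ ♛ ♚ · · ♜│8
7│♟ · · ♟ · ♟ ♟ ♟│7
6│· ♟ · ♝ ♟ · · ·│6
5│· · ♟ · · · · ·│5
4│· ♙ · ♙ ♞ · · ·│4
3│· · · · ♙ · · ♙│3
2│♙ · ♙ · · ♙ ♙ ·│2
1│♖ ♘ ♗ ♕ ♔ ♗ ♘ ♖│1
  ─────────────────
  a b c d e f g h


4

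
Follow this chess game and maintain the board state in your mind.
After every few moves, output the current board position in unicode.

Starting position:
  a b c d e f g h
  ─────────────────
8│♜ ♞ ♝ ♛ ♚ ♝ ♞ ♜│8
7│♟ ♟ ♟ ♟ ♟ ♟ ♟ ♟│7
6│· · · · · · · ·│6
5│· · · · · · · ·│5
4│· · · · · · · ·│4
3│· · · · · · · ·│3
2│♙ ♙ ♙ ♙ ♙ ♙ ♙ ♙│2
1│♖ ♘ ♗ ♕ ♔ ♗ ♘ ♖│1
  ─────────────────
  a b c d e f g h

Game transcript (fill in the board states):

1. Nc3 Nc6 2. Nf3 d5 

  a b c d e f g h
  ─────────────────
8│♜ · ♝ ♛ ♚ ♝ ♞ ♜│8
7│♟ ♟ ♟ · ♟ ♟ ♟ ♟│7
6│· · ♞ · · · · ·│6
5│· · · ♟ · · · ·│5
4│· · · · · · · ·│4
3│· · ♘ · · ♘ · ·│3
2│♙ ♙ ♙ ♙ ♙ ♙ ♙ ♙│2
1│♖ · ♗ ♕ ♔ ♗ · ♖│1
  ─────────────────
  a b c d e f g h

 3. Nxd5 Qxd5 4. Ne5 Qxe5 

  a b c d e f g h
  ─────────────────
8│♜ · ♝ · ♚ ♝ ♞ ♜│8
7│♟ ♟ ♟ · ♟ ♟ ♟ ♟│7
6│· · ♞ · · · · ·│6
5│· · · · ♛ · · ·│5
4│· · · · · · · ·│4
3│· · · · · · · ·│3
2│♙ ♙ ♙ ♙ ♙ ♙ ♙ ♙│2
1│♖ · ♗ ♕ ♔ ♗ · ♖│1
  ─────────────────
  a b c d e f g h

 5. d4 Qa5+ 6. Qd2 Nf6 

  a b c d e f g h
  ─────────────────
8│♜ · ♝ · ♚ ♝ · ♜│8
7│♟ ♟ ♟ · ♟ ♟ ♟ ♟│7
6│· · ♞ · · ♞ · ·│6
5│♛ · · · · · · ·│5
4│· · · ♙ · · · ·│4
3│· · · · · · · ·│3
2│♙ ♙ ♙ ♕ ♙ ♙ ♙ ♙│2
1│♖ · ♗ · ♔ ♗ · ♖│1
  ─────────────────
  a b c d e f g h

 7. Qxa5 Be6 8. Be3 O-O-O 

  a b c d e f g h
  ─────────────────
8│· · ♚ ♜ · ♝ · ♜│8
7│♟ ♟ ♟ · ♟ ♟ ♟ ♟│7
6│· · ♞ · ♝ ♞ · ·│6
5│♕ · · · · · · ·│5
4│· · · ♙ · · · ·│4
3│· · · · ♗ · · ·│3
2│♙ ♙ ♙ · ♙ ♙ ♙ ♙│2
1│♖ · · · ♔ ♗ · ♖│1
  ─────────────────
  a b c d e f g h

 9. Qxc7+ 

  a b c d e f g h
  ─────────────────
8│· · ♚ ♜ · ♝ · ♜│8
7│♟ ♟ ♕ · ♟ ♟ ♟ ♟│7
6│· · ♞ · ♝ ♞ · ·│6
5│· · · · · · · ·│5
4│· · · ♙ · · · ·│4
3│· · · · ♗ · · ·│3
2│♙ ♙ ♙ · ♙ ♙ ♙ ♙│2
1│♖ · · · ♔ ♗ · ♖│1
  ─────────────────
  a b c d e f g h


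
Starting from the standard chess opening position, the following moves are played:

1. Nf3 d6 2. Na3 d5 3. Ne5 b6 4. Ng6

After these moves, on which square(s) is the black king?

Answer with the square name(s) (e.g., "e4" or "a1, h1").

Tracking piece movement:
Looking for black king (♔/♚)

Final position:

  a b c d e f g h
  ─────────────────
8│♜ ♞ ♝ ♛ ♚ ♝ ♞ ♜│8
7│♟ · ♟ · ♟ ♟ ♟ ♟│7
6│· ♟ · · · · ♘ ·│6
5│· · · ♟ · · · ·│5
4│· · · · · · · ·│4
3│♘ · · · · · · ·│3
2│♙ ♙ ♙ ♙ ♙ ♙ ♙ ♙│2
1│♖ · ♗ ♕ ♔ ♗ · ♖│1
  ─────────────────
  a b c d e f g h


e8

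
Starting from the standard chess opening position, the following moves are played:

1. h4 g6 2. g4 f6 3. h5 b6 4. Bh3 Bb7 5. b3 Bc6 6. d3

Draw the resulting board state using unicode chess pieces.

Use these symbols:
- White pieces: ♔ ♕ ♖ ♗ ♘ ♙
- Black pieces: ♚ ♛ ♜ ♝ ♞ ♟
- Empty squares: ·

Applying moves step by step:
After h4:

♜ ♞ ♝ ♛ ♚ ♝ ♞ ♜
♟ ♟ ♟ ♟ ♟ ♟ ♟ ♟
· · · · · · · ·
· · · · · · · ·
· · · · · · · ♙
· · · · · · · ·
♙ ♙ ♙ ♙ ♙ ♙ ♙ ·
♖ ♘ ♗ ♕ ♔ ♗ ♘ ♖


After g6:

♜ ♞ ♝ ♛ ♚ ♝ ♞ ♜
♟ ♟ ♟ ♟ ♟ ♟ · ♟
· · · · · · ♟ ·
· · · · · · · ·
· · · · · · · ♙
· · · · · · · ·
♙ ♙ ♙ ♙ ♙ ♙ ♙ ·
♖ ♘ ♗ ♕ ♔ ♗ ♘ ♖


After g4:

♜ ♞ ♝ ♛ ♚ ♝ ♞ ♜
♟ ♟ ♟ ♟ ♟ ♟ · ♟
· · · · · · ♟ ·
· · · · · · · ·
· · · · · · ♙ ♙
· · · · · · · ·
♙ ♙ ♙ ♙ ♙ ♙ · ·
♖ ♘ ♗ ♕ ♔ ♗ ♘ ♖


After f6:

♜ ♞ ♝ ♛ ♚ ♝ ♞ ♜
♟ ♟ ♟ ♟ ♟ · · ♟
· · · · · ♟ ♟ ·
· · · · · · · ·
· · · · · · ♙ ♙
· · · · · · · ·
♙ ♙ ♙ ♙ ♙ ♙ · ·
♖ ♘ ♗ ♕ ♔ ♗ ♘ ♖


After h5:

♜ ♞ ♝ ♛ ♚ ♝ ♞ ♜
♟ ♟ ♟ ♟ ♟ · · ♟
· · · · · ♟ ♟ ·
· · · · · · · ♙
· · · · · · ♙ ·
· · · · · · · ·
♙ ♙ ♙ ♙ ♙ ♙ · ·
♖ ♘ ♗ ♕ ♔ ♗ ♘ ♖


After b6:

♜ ♞ ♝ ♛ ♚ ♝ ♞ ♜
♟ · ♟ ♟ ♟ · · ♟
· ♟ · · · ♟ ♟ ·
· · · · · · · ♙
· · · · · · ♙ ·
· · · · · · · ·
♙ ♙ ♙ ♙ ♙ ♙ · ·
♖ ♘ ♗ ♕ ♔ ♗ ♘ ♖


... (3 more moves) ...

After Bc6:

♜ ♞ · ♛ ♚ ♝ ♞ ♜
♟ · ♟ ♟ ♟ · · ♟
· ♟ ♝ · · ♟ ♟ ·
· · · · · · · ♙
· · · · · · ♙ ·
· ♙ · · · · · ♗
♙ · ♙ ♙ ♙ ♙ · ·
♖ ♘ ♗ ♕ ♔ · ♘ ♖


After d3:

♜ ♞ · ♛ ♚ ♝ ♞ ♜
♟ · ♟ ♟ ♟ · · ♟
· ♟ ♝ · · ♟ ♟ ·
· · · · · · · ♙
· · · · · · ♙ ·
· ♙ · ♙ · · · ♗
♙ · ♙ · ♙ ♙ · ·
♖ ♘ ♗ ♕ ♔ · ♘ ♖



  a b c d e f g h
  ─────────────────
8│♜ ♞ · ♛ ♚ ♝ ♞ ♜│8
7│♟ · ♟ ♟ ♟ · · ♟│7
6│· ♟ ♝ · · ♟ ♟ ·│6
5│· · · · · · · ♙│5
4│· · · · · · ♙ ·│4
3│· ♙ · ♙ · · · ♗│3
2│♙ · ♙ · ♙ ♙ · ·│2
1│♖ ♘ ♗ ♕ ♔ · ♘ ♖│1
  ─────────────────
  a b c d e f g h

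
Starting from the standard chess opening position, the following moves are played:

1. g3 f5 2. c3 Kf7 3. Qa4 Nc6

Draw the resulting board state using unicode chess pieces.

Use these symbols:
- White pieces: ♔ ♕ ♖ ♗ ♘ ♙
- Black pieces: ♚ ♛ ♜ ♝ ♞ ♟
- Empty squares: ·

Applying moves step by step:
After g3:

♜ ♞ ♝ ♛ ♚ ♝ ♞ ♜
♟ ♟ ♟ ♟ ♟ ♟ ♟ ♟
· · · · · · · ·
· · · · · · · ·
· · · · · · · ·
· · · · · · ♙ ·
♙ ♙ ♙ ♙ ♙ ♙ · ♙
♖ ♘ ♗ ♕ ♔ ♗ ♘ ♖


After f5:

♜ ♞ ♝ ♛ ♚ ♝ ♞ ♜
♟ ♟ ♟ ♟ ♟ · ♟ ♟
· · · · · · · ·
· · · · · ♟ · ·
· · · · · · · ·
· · · · · · ♙ ·
♙ ♙ ♙ ♙ ♙ ♙ · ♙
♖ ♘ ♗ ♕ ♔ ♗ ♘ ♖


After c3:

♜ ♞ ♝ ♛ ♚ ♝ ♞ ♜
♟ ♟ ♟ ♟ ♟ · ♟ ♟
· · · · · · · ·
· · · · · ♟ · ·
· · · · · · · ·
· · ♙ · · · ♙ ·
♙ ♙ · ♙ ♙ ♙ · ♙
♖ ♘ ♗ ♕ ♔ ♗ ♘ ♖


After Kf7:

♜ ♞ ♝ ♛ · ♝ ♞ ♜
♟ ♟ ♟ ♟ ♟ ♚ ♟ ♟
· · · · · · · ·
· · · · · ♟ · ·
· · · · · · · ·
· · ♙ · · · ♙ ·
♙ ♙ · ♙ ♙ ♙ · ♙
♖ ♘ ♗ ♕ ♔ ♗ ♘ ♖


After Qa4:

♜ ♞ ♝ ♛ · ♝ ♞ ♜
♟ ♟ ♟ ♟ ♟ ♚ ♟ ♟
· · · · · · · ·
· · · · · ♟ · ·
♕ · · · · · · ·
· · ♙ · · · ♙ ·
♙ ♙ · ♙ ♙ ♙ · ♙
♖ ♘ ♗ · ♔ ♗ ♘ ♖


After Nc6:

♜ · ♝ ♛ · ♝ ♞ ♜
♟ ♟ ♟ ♟ ♟ ♚ ♟ ♟
· · ♞ · · · · ·
· · · · · ♟ · ·
♕ · · · · · · ·
· · ♙ · · · ♙ ·
♙ ♙ · ♙ ♙ ♙ · ♙
♖ ♘ ♗ · ♔ ♗ ♘ ♖



  a b c d e f g h
  ─────────────────
8│♜ · ♝ ♛ · ♝ ♞ ♜│8
7│♟ ♟ ♟ ♟ ♟ ♚ ♟ ♟│7
6│· · ♞ · · · · ·│6
5│· · · · · ♟ · ·│5
4│♕ · · · · · · ·│4
3│· · ♙ · · · ♙ ·│3
2│♙ ♙ · ♙ ♙ ♙ · ♙│2
1│♖ ♘ ♗ · ♔ ♗ ♘ ♖│1
  ─────────────────
  a b c d e f g h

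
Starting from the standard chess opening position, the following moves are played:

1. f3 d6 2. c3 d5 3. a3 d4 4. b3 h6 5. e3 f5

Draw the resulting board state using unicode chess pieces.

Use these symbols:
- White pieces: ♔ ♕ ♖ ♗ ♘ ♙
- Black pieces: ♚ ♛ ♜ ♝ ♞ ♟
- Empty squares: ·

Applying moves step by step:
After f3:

♜ ♞ ♝ ♛ ♚ ♝ ♞ ♜
♟ ♟ ♟ ♟ ♟ ♟ ♟ ♟
· · · · · · · ·
· · · · · · · ·
· · · · · · · ·
· · · · · ♙ · ·
♙ ♙ ♙ ♙ ♙ · ♙ ♙
♖ ♘ ♗ ♕ ♔ ♗ ♘ ♖


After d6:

♜ ♞ ♝ ♛ ♚ ♝ ♞ ♜
♟ ♟ ♟ · ♟ ♟ ♟ ♟
· · · ♟ · · · ·
· · · · · · · ·
· · · · · · · ·
· · · · · ♙ · ·
♙ ♙ ♙ ♙ ♙ · ♙ ♙
♖ ♘ ♗ ♕ ♔ ♗ ♘ ♖


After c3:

♜ ♞ ♝ ♛ ♚ ♝ ♞ ♜
♟ ♟ ♟ · ♟ ♟ ♟ ♟
· · · ♟ · · · ·
· · · · · · · ·
· · · · · · · ·
· · ♙ · · ♙ · ·
♙ ♙ · ♙ ♙ · ♙ ♙
♖ ♘ ♗ ♕ ♔ ♗ ♘ ♖


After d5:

♜ ♞ ♝ ♛ ♚ ♝ ♞ ♜
♟ ♟ ♟ · ♟ ♟ ♟ ♟
· · · · · · · ·
· · · ♟ · · · ·
· · · · · · · ·
· · ♙ · · ♙ · ·
♙ ♙ · ♙ ♙ · ♙ ♙
♖ ♘ ♗ ♕ ♔ ♗ ♘ ♖


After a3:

♜ ♞ ♝ ♛ ♚ ♝ ♞ ♜
♟ ♟ ♟ · ♟ ♟ ♟ ♟
· · · · · · · ·
· · · ♟ · · · ·
· · · · · · · ·
♙ · ♙ · · ♙ · ·
· ♙ · ♙ ♙ · ♙ ♙
♖ ♘ ♗ ♕ ♔ ♗ ♘ ♖


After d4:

♜ ♞ ♝ ♛ ♚ ♝ ♞ ♜
♟ ♟ ♟ · ♟ ♟ ♟ ♟
· · · · · · · ·
· · · · · · · ·
· · · ♟ · · · ·
♙ · ♙ · · ♙ · ·
· ♙ · ♙ ♙ · ♙ ♙
♖ ♘ ♗ ♕ ♔ ♗ ♘ ♖


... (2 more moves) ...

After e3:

♜ ♞ ♝ ♛ ♚ ♝ ♞ ♜
♟ ♟ ♟ · ♟ ♟ ♟ ·
· · · · · · · ♟
· · · · · · · ·
· · · ♟ · · · ·
♙ ♙ ♙ · ♙ ♙ · ·
· · · ♙ · · ♙ ♙
♖ ♘ ♗ ♕ ♔ ♗ ♘ ♖


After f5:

♜ ♞ ♝ ♛ ♚ ♝ ♞ ♜
♟ ♟ ♟ · ♟ · ♟ ·
· · · · · · · ♟
· · · · · ♟ · ·
· · · ♟ · · · ·
♙ ♙ ♙ · ♙ ♙ · ·
· · · ♙ · · ♙ ♙
♖ ♘ ♗ ♕ ♔ ♗ ♘ ♖



  a b c d e f g h
  ─────────────────
8│♜ ♞ ♝ ♛ ♚ ♝ ♞ ♜│8
7│♟ ♟ ♟ · ♟ · ♟ ·│7
6│· · · · · · · ♟│6
5│· · · · · ♟ · ·│5
4│· · · ♟ · · · ·│4
3│♙ ♙ ♙ · ♙ ♙ · ·│3
2│· · · ♙ · · ♙ ♙│2
1│♖ ♘ ♗ ♕ ♔ ♗ ♘ ♖│1
  ─────────────────
  a b c d e f g h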